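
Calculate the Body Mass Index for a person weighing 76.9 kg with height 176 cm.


BMI = weight / height^2
height = 176 cm = 1.76 m
BMI = 76.9 / 1.76^2
BMI = 24.83 kg/m^2


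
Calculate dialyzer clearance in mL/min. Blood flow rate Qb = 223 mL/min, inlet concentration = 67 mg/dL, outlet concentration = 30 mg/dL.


K = Qb * (Cb_in - Cb_out) / Cb_in
K = 223 * (67 - 30) / 67
K = 123.1 mL/min


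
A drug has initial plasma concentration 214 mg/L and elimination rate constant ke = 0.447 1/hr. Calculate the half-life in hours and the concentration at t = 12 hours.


t_half = ln(2) / ke = 0.693147 / 0.447 = 1.551 hr
C(t) = C0 * exp(-ke*t) = 214 * exp(-0.447*12)
C(12) = 1.002 mg/L


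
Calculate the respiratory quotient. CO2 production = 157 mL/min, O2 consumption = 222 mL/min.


RQ = VCO2 / VO2
RQ = 157 / 222
RQ = 0.7072


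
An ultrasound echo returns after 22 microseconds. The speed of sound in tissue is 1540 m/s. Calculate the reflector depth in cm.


depth = c * t / 2
t = 22 us = 2.2000e-05 s
depth = 1540 * 2.2000e-05 / 2
depth = 0.01694 m = 1.694 cm


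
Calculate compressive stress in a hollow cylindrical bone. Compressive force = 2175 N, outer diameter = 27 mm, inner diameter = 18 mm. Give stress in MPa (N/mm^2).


A = pi*(r_o^2 - r_i^2)
r_o = 13.5 mm, r_i = 9 mm
A = 318.086 mm^2
sigma = F/A = 2175 / 318.086
sigma = 6.838 MPa


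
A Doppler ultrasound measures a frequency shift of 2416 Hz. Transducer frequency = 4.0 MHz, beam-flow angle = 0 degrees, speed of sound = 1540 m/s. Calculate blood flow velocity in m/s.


v = fd * c / (2 * f0 * cos(theta))
v = 2416 * 1540 / (2 * 4.0000e+06 * cos(0))
v = 0.4651 m/s


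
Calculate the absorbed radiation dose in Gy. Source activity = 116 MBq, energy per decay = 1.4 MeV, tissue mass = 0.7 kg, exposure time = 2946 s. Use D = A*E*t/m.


A = 116 MBq = 1.1600e+08 Bq
E = 1.4 MeV = 2.2428e-13 J
D = A*E*t/m = 1.1600e+08*2.2428e-13*2946/0.7
D = 0.1095 Gy


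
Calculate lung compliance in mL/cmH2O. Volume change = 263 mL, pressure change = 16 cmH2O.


C = dV / dP
C = 263 / 16
C = 16.44 mL/cmH2O


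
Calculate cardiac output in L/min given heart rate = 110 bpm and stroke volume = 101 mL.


CO = HR * SV
CO = 110 * 101 / 1000
CO = 11.11 L/min


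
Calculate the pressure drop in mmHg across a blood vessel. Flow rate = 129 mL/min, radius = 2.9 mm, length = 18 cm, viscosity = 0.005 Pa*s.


dP = 8*mu*L*Q / (pi*r^4)
Q = 129 mL/min = 2.15e-06 m^3/s
dP = 69.6673 Pa = 69.6673 / 133.322 mmHg = 0.5225 mmHg


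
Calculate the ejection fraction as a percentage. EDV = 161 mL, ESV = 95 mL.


SV = EDV - ESV = 161 - 95 = 66 mL
EF = SV/EDV * 100 = 66/161 * 100
EF = 40.99%


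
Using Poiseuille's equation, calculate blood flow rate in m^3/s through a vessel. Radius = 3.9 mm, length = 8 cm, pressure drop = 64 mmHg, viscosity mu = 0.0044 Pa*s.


Q = pi*r^4*dP / (8*mu*L)
r = 0.0039 m, L = 0.08 m
dP = 64 mmHg = 8532.608 Pa
Q = 0.002202 m^3/s


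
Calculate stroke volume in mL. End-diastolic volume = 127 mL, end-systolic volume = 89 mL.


SV = EDV - ESV
SV = 127 - 89
SV = 38 mL


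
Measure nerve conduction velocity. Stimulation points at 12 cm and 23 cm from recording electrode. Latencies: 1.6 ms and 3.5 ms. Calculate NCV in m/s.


Distance = (23 - 12) / 100 = 0.11 m
dt = (3.5 - 1.6) / 1000 = 0.0019 s
NCV = dist / dt = 57.89 m/s


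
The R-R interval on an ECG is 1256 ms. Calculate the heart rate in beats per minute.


HR = 60 / RR_interval(s)
RR = 1256 ms = 1.256 s
HR = 60 / 1.256 = 47.77 bpm


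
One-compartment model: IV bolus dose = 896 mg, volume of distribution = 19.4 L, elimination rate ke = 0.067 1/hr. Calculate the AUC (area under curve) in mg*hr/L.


C0 = Dose/Vd = 896/19.4 = 46.1856 mg/L
AUC = C0/ke = 46.1856/0.067
AUC = 689.3 mg*hr/L


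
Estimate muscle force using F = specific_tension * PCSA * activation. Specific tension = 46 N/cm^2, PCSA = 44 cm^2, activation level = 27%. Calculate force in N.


F = sigma * PCSA * activation
F = 46 * 44 * 0.27
F = 546.5 N


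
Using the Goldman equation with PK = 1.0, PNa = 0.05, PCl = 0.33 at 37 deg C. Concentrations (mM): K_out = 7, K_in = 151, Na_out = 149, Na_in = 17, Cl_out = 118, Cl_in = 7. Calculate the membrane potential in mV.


Vm = (RT/F)*ln((PK*Ko + PNa*Nao + PCl*Cli)/(PK*Ki + PNa*Nai + PCl*Clo))
Numer = 16.76, Denom = 190.79
Vm = -65 mV


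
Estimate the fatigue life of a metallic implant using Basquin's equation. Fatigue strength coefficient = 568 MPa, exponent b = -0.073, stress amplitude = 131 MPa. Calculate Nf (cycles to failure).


sigma_a = sigma_f' * (2Nf)^b
2Nf = (sigma_a/sigma_f')^(1/b)
2Nf = (131/568)^(1/-0.073)
2Nf = 5.3343651e+08
Nf = 2.6672e+08


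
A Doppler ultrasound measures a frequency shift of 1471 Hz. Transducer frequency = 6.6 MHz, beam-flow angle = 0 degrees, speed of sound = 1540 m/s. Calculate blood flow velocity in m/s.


v = fd * c / (2 * f0 * cos(theta))
v = 1471 * 1540 / (2 * 6.6000e+06 * cos(0))
v = 0.1716 m/s


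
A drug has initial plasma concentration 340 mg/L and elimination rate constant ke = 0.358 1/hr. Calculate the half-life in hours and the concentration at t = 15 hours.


t_half = ln(2) / ke = 0.693147 / 0.358 = 1.936 hr
C(t) = C0 * exp(-ke*t) = 340 * exp(-0.358*15)
C(15) = 1.582 mg/L


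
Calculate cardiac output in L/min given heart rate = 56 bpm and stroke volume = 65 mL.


CO = HR * SV
CO = 56 * 65 / 1000
CO = 3.64 L/min


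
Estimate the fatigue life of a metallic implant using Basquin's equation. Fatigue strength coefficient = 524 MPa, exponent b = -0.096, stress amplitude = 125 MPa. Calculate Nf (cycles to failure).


sigma_a = sigma_f' * (2Nf)^b
2Nf = (sigma_a/sigma_f')^(1/b)
2Nf = (125/524)^(1/-0.096)
2Nf = 3044773.1
Nf = 1.5224e+06


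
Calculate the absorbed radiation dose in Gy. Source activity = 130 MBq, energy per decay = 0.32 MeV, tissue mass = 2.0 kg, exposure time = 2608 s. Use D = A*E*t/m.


A = 130 MBq = 1.3000e+08 Bq
E = 0.32 MeV = 5.1264e-14 J
D = A*E*t/m = 1.3000e+08*5.1264e-14*2608/2.0
D = 0.00869 Gy


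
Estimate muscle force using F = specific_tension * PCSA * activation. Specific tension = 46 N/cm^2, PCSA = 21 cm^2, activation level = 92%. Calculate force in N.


F = sigma * PCSA * activation
F = 46 * 21 * 0.92
F = 888.7 N


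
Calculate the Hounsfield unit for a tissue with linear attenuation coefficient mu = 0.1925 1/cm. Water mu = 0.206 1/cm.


HU = ((mu_tissue - mu_water) / mu_water) * 1000
HU = ((0.1925 - 0.206) / 0.206) * 1000
HU = -65.53


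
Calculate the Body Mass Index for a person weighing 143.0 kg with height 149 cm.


BMI = weight / height^2
height = 149 cm = 1.49 m
BMI = 143.0 / 1.49^2
BMI = 64.41 kg/m^2


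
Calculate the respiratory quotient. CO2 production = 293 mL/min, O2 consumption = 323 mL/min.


RQ = VCO2 / VO2
RQ = 293 / 323
RQ = 0.9071


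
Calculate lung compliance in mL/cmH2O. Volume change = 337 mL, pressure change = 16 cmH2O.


C = dV / dP
C = 337 / 16
C = 21.06 mL/cmH2O


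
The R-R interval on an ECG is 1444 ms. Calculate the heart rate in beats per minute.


HR = 60 / RR_interval(s)
RR = 1444 ms = 1.444 s
HR = 60 / 1.444 = 41.55 bpm


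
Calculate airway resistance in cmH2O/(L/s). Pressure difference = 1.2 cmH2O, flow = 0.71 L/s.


R = dP / flow
R = 1.2 / 0.71
R = 1.69 cmH2O/(L/s)


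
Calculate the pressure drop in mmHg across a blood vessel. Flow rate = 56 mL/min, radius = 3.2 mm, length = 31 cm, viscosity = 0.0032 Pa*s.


dP = 8*mu*L*Q / (pi*r^4)
Q = 56 mL/min = 9.33333e-07 m^3/s
dP = 22.4848 Pa = 22.4848 / 133.322 mmHg = 0.1687 mmHg


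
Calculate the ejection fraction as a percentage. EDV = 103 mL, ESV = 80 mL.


SV = EDV - ESV = 103 - 80 = 23 mL
EF = SV/EDV * 100 = 23/103 * 100
EF = 22.33%


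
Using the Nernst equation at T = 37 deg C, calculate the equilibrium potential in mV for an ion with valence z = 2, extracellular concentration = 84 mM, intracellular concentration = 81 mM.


E = (RT/(zF)) * ln(C_out/C_in)
T = 37 + 273.15 = 310.15 K
E = (8.314 * 310.15 / (2 * 96485)) * ln(84/81)
E = 0.486 mV


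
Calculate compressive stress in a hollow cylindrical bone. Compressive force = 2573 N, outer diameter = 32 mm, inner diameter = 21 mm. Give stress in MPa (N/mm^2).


A = pi*(r_o^2 - r_i^2)
r_o = 16 mm, r_i = 10.5 mm
A = 457.887 mm^2
sigma = F/A = 2573 / 457.887
sigma = 5.619 MPa


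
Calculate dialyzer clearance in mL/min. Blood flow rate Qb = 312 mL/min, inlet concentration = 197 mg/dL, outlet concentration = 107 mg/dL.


K = Qb * (Cb_in - Cb_out) / Cb_in
K = 312 * (197 - 107) / 197
K = 142.5 mL/min


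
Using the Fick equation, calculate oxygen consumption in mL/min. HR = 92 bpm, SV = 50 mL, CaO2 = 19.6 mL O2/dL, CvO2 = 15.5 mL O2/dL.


CO = HR*SV = 92*50/1000 = 4.6 L/min
a-v O2 diff = 19.6 - 15.5 = 4.1 mL/dL
VO2 = CO * (CaO2-CvO2) * 10 dL/L
VO2 = 4.6 * 4.1 * 10
VO2 = 188.6 mL/min


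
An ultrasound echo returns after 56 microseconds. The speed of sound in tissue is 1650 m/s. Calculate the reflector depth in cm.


depth = c * t / 2
t = 56 us = 5.6000e-05 s
depth = 1650 * 5.6000e-05 / 2
depth = 0.0462 m = 4.62 cm


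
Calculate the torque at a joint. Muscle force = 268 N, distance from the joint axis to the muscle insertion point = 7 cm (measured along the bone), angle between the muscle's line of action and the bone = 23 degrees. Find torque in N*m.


Torque = F * d * sin(theta)   (moment arm = d*sin(theta))
d = 7 cm = 0.07 m
Torque = 268 * 0.07 * sin(23)
Torque = 7.33 N*m


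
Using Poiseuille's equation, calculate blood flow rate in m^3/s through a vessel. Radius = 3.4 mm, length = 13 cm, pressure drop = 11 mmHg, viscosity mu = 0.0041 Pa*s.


Q = pi*r^4*dP / (8*mu*L)
r = 0.0034 m, L = 0.13 m
dP = 11 mmHg = 1466.542 Pa
Q = 1.4439e-04 m^3/s


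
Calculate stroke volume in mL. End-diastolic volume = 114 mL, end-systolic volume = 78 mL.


SV = EDV - ESV
SV = 114 - 78
SV = 36 mL


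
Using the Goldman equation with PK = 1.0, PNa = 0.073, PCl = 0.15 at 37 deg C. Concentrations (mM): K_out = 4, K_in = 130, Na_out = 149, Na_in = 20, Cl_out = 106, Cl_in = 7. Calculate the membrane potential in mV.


Vm = (RT/F)*ln((PK*Ko + PNa*Nao + PCl*Cli)/(PK*Ki + PNa*Nai + PCl*Clo))
Numer = 15.927, Denom = 147.36
Vm = -59.46 mV


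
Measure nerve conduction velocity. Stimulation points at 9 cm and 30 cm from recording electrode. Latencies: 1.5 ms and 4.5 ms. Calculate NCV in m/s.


Distance = (30 - 9) / 100 = 0.21 m
dt = (4.5 - 1.5) / 1000 = 0.003 s
NCV = dist / dt = 70 m/s


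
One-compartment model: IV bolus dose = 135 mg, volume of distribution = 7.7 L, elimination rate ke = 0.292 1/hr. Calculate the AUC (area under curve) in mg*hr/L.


C0 = Dose/Vd = 135/7.7 = 17.5325 mg/L
AUC = C0/ke = 17.5325/0.292
AUC = 60.04 mg*hr/L


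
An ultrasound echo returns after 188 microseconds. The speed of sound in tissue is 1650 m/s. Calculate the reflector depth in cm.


depth = c * t / 2
t = 188 us = 1.8800e-04 s
depth = 1650 * 1.8800e-04 / 2
depth = 0.1551 m = 15.51 cm


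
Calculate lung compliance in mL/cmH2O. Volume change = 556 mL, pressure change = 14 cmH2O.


C = dV / dP
C = 556 / 14
C = 39.71 mL/cmH2O


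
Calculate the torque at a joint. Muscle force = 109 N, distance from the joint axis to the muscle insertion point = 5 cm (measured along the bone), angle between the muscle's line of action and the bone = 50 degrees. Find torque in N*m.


Torque = F * d * sin(theta)   (moment arm = d*sin(theta))
d = 5 cm = 0.05 m
Torque = 109 * 0.05 * sin(50)
Torque = 4.175 N*m


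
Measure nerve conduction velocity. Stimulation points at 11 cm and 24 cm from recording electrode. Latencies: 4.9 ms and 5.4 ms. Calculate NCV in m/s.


Distance = (24 - 11) / 100 = 0.13 m
dt = (5.4 - 4.9) / 1000 = 5.0000e-04 s
NCV = dist / dt = 260 m/s


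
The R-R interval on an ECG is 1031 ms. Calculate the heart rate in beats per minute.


HR = 60 / RR_interval(s)
RR = 1031 ms = 1.031 s
HR = 60 / 1.031 = 58.2 bpm


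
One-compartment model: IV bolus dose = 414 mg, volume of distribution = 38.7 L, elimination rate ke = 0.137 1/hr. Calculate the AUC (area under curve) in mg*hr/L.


C0 = Dose/Vd = 414/38.7 = 10.6977 mg/L
AUC = C0/ke = 10.6977/0.137
AUC = 78.09 mg*hr/L


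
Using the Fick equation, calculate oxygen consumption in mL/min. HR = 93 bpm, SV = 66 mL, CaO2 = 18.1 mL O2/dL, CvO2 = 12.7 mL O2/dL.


CO = HR*SV = 93*66/1000 = 6.138 L/min
a-v O2 diff = 18.1 - 12.7 = 5.4 mL/dL
VO2 = CO * (CaO2-CvO2) * 10 dL/L
VO2 = 6.138 * 5.4 * 10
VO2 = 331.5 mL/min


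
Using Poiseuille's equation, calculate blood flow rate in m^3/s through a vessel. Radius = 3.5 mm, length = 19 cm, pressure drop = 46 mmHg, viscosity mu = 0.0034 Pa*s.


Q = pi*r^4*dP / (8*mu*L)
r = 0.0035 m, L = 0.19 m
dP = 46 mmHg = 6132.812 Pa
Q = 5.5945e-04 m^3/s


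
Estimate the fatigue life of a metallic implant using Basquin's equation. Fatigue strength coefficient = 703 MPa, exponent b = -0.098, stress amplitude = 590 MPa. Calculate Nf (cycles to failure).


sigma_a = sigma_f' * (2Nf)^b
2Nf = (sigma_a/sigma_f')^(1/b)
2Nf = (590/703)^(1/-0.098)
2Nf = 5.9781172
Nf = 2.989


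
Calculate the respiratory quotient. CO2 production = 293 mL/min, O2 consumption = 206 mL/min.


RQ = VCO2 / VO2
RQ = 293 / 206
RQ = 1.422


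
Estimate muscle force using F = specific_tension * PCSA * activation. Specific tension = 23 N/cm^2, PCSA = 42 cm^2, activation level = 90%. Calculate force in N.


F = sigma * PCSA * activation
F = 23 * 42 * 0.9
F = 869.4 N


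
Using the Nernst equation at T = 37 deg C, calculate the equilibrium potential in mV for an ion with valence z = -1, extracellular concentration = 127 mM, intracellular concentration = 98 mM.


E = (RT/(zF)) * ln(C_out/C_in)
T = 37 + 273.15 = 310.15 K
E = (8.314 * 310.15 / (-1 * 96485)) * ln(127/98)
E = -6.928 mV


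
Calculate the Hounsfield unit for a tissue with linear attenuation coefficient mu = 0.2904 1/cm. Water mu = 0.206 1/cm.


HU = ((mu_tissue - mu_water) / mu_water) * 1000
HU = ((0.2904 - 0.206) / 0.206) * 1000
HU = 409.7


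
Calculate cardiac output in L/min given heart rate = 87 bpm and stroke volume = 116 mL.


CO = HR * SV
CO = 87 * 116 / 1000
CO = 10.09 L/min


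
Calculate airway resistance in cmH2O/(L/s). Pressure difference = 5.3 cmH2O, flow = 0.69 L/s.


R = dP / flow
R = 5.3 / 0.69
R = 7.681 cmH2O/(L/s)


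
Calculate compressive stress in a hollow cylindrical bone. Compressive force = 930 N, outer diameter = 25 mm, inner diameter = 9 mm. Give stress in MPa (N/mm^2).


A = pi*(r_o^2 - r_i^2)
r_o = 12.5 mm, r_i = 4.5 mm
A = 427.257 mm^2
sigma = F/A = 930 / 427.257
sigma = 2.177 MPa


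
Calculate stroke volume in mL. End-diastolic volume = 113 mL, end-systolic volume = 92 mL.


SV = EDV - ESV
SV = 113 - 92
SV = 21 mL


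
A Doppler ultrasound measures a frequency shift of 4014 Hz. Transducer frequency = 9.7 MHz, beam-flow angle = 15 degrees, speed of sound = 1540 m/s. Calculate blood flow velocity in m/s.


v = fd * c / (2 * f0 * cos(theta))
v = 4014 * 1540 / (2 * 9.7000e+06 * cos(15))
v = 0.3299 m/s


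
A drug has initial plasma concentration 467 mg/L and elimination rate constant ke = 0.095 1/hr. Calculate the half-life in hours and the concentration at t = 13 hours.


t_half = ln(2) / ke = 0.693147 / 0.095 = 7.296 hr
C(t) = C0 * exp(-ke*t) = 467 * exp(-0.095*13)
C(13) = 135.8 mg/L


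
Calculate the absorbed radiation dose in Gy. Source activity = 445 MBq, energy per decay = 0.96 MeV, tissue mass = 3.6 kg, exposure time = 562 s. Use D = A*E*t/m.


A = 445 MBq = 4.4500e+08 Bq
E = 0.96 MeV = 1.53792e-13 J
D = A*E*t/m = 4.4500e+08*1.53792e-13*562/3.6
D = 0.01068 Gy


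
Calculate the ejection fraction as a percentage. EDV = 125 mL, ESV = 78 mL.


SV = EDV - ESV = 125 - 78 = 47 mL
EF = SV/EDV * 100 = 47/125 * 100
EF = 37.6%


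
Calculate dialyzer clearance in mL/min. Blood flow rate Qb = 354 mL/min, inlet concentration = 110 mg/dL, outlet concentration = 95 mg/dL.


K = Qb * (Cb_in - Cb_out) / Cb_in
K = 354 * (110 - 95) / 110
K = 48.27 mL/min


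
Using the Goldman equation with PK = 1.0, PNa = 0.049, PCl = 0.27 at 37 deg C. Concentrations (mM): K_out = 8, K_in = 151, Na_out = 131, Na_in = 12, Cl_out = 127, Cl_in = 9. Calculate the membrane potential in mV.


Vm = (RT/F)*ln((PK*Ko + PNa*Nao + PCl*Cli)/(PK*Ki + PNa*Nai + PCl*Clo))
Numer = 16.849, Denom = 185.878
Vm = -64.16 mV


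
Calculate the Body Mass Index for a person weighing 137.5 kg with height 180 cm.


BMI = weight / height^2
height = 180 cm = 1.8 m
BMI = 137.5 / 1.8^2
BMI = 42.44 kg/m^2


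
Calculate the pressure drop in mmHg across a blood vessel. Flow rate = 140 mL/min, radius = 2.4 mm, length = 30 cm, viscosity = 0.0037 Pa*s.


dP = 8*mu*L*Q / (pi*r^4)
Q = 140 mL/min = 2.33333e-06 m^3/s
dP = 198.79 Pa = 198.79 / 133.322 mmHg = 1.491 mmHg


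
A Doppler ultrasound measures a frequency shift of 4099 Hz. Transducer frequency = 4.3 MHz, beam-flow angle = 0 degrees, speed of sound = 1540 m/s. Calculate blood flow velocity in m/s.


v = fd * c / (2 * f0 * cos(theta))
v = 4099 * 1540 / (2 * 4.3000e+06 * cos(0))
v = 0.734 m/s


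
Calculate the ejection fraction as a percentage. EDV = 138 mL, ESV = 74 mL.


SV = EDV - ESV = 138 - 74 = 64 mL
EF = SV/EDV * 100 = 64/138 * 100
EF = 46.38%


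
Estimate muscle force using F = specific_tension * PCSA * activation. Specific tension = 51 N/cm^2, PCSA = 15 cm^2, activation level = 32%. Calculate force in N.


F = sigma * PCSA * activation
F = 51 * 15 * 0.32
F = 244.8 N


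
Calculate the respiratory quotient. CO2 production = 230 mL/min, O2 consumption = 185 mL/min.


RQ = VCO2 / VO2
RQ = 230 / 185
RQ = 1.243


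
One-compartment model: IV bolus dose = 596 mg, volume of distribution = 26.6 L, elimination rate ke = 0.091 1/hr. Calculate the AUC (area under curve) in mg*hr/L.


C0 = Dose/Vd = 596/26.6 = 22.406 mg/L
AUC = C0/ke = 22.406/0.091
AUC = 246.2 mg*hr/L


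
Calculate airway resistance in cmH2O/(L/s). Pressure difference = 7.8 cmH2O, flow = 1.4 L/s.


R = dP / flow
R = 7.8 / 1.4
R = 5.571 cmH2O/(L/s)


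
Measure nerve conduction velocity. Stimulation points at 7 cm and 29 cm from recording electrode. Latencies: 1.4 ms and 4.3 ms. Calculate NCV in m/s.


Distance = (29 - 7) / 100 = 0.22 m
dt = (4.3 - 1.4) / 1000 = 0.0029 s
NCV = dist / dt = 75.86 m/s


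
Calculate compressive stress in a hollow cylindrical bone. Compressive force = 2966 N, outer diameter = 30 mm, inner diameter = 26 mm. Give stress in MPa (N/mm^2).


A = pi*(r_o^2 - r_i^2)
r_o = 15 mm, r_i = 13 mm
A = 175.929 mm^2
sigma = F/A = 2966 / 175.929
sigma = 16.86 MPa


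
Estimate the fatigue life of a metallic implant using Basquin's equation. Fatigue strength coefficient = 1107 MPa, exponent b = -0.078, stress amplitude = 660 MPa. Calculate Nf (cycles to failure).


sigma_a = sigma_f' * (2Nf)^b
2Nf = (sigma_a/sigma_f')^(1/b)
2Nf = (660/1107)^(1/-0.078)
2Nf = 757.7648
Nf = 378.9


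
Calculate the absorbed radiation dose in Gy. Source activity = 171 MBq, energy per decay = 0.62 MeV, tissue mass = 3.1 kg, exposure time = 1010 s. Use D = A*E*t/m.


A = 171 MBq = 1.7100e+08 Bq
E = 0.62 MeV = 9.9324e-14 J
D = A*E*t/m = 1.7100e+08*9.9324e-14*1010/3.1
D = 0.005534 Gy


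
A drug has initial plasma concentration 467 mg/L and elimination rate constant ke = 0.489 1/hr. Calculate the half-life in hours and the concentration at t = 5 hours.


t_half = ln(2) / ke = 0.693147 / 0.489 = 1.417 hr
C(t) = C0 * exp(-ke*t) = 467 * exp(-0.489*5)
C(5) = 40.5 mg/L


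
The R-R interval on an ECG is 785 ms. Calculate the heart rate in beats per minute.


HR = 60 / RR_interval(s)
RR = 785 ms = 0.785 s
HR = 60 / 0.785 = 76.43 bpm


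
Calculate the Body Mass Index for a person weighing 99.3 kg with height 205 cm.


BMI = weight / height^2
height = 205 cm = 2.05 m
BMI = 99.3 / 2.05^2
BMI = 23.63 kg/m^2


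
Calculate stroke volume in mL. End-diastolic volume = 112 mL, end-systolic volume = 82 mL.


SV = EDV - ESV
SV = 112 - 82
SV = 30 mL


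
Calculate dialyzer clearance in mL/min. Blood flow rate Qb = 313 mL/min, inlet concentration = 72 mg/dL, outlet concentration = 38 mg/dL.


K = Qb * (Cb_in - Cb_out) / Cb_in
K = 313 * (72 - 38) / 72
K = 147.8 mL/min


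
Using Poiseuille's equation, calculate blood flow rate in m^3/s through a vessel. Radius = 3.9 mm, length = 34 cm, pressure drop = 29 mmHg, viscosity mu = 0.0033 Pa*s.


Q = pi*r^4*dP / (8*mu*L)
r = 0.0039 m, L = 0.34 m
dP = 29 mmHg = 3866.338 Pa
Q = 3.1306e-04 m^3/s


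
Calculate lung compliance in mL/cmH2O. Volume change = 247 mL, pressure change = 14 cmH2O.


C = dV / dP
C = 247 / 14
C = 17.64 mL/cmH2O


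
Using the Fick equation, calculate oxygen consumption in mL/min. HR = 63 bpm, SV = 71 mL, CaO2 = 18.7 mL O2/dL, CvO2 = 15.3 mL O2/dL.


CO = HR*SV = 63*71/1000 = 4.473 L/min
a-v O2 diff = 18.7 - 15.3 = 3.4 mL/dL
VO2 = CO * (CaO2-CvO2) * 10 dL/L
VO2 = 4.473 * 3.4 * 10
VO2 = 152.1 mL/min


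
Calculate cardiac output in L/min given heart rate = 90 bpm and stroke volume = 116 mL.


CO = HR * SV
CO = 90 * 116 / 1000
CO = 10.44 L/min


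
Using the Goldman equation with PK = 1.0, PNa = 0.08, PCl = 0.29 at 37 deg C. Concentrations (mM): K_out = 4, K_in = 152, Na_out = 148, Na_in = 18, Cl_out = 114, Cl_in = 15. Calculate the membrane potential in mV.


Vm = (RT/F)*ln((PK*Ko + PNa*Nao + PCl*Cli)/(PK*Ki + PNa*Nai + PCl*Clo))
Numer = 20.19, Denom = 186.5
Vm = -59.42 mV


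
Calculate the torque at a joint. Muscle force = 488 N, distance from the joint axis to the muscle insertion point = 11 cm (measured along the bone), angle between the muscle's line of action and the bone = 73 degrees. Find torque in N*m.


Torque = F * d * sin(theta)   (moment arm = d*sin(theta))
d = 11 cm = 0.11 m
Torque = 488 * 0.11 * sin(73)
Torque = 51.33 N*m


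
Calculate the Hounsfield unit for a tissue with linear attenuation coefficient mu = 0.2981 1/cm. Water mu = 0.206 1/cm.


HU = ((mu_tissue - mu_water) / mu_water) * 1000
HU = ((0.2981 - 0.206) / 0.206) * 1000
HU = 447.1


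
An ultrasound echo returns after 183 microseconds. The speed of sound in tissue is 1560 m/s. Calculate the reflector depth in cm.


depth = c * t / 2
t = 183 us = 1.8300e-04 s
depth = 1560 * 1.8300e-04 / 2
depth = 0.14274 m = 14.274 cm


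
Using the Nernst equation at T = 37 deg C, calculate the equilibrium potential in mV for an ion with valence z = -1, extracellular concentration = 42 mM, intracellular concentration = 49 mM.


E = (RT/(zF)) * ln(C_out/C_in)
T = 37 + 273.15 = 310.15 K
E = (8.314 * 310.15 / (-1 * 96485)) * ln(42/49)
E = 4.12 mV


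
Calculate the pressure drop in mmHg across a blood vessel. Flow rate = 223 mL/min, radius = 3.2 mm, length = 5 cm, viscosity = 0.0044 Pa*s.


dP = 8*mu*L*Q / (pi*r^4)
Q = 223 mL/min = 3.71667e-06 m^3/s
dP = 19.8571 Pa = 19.8571 / 133.322 mmHg = 0.1489 mmHg


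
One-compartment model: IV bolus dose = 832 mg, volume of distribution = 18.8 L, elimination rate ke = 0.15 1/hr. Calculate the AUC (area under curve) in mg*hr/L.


C0 = Dose/Vd = 832/18.8 = 44.2553 mg/L
AUC = C0/ke = 44.2553/0.15
AUC = 295 mg*hr/L


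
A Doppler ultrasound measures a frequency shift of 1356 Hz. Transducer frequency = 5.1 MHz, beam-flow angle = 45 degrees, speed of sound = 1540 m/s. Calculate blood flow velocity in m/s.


v = fd * c / (2 * f0 * cos(theta))
v = 1356 * 1540 / (2 * 5.1000e+06 * cos(45))
v = 0.2895 m/s


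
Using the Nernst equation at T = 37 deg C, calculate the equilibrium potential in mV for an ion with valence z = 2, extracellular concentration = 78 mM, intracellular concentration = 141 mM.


E = (RT/(zF)) * ln(C_out/C_in)
T = 37 + 273.15 = 310.15 K
E = (8.314 * 310.15 / (2 * 96485)) * ln(78/141)
E = -7.911 mV


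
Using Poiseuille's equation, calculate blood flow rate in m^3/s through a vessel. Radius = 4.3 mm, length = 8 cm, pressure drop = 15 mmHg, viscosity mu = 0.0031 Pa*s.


Q = pi*r^4*dP / (8*mu*L)
r = 0.0043 m, L = 0.08 m
dP = 15 mmHg = 1999.83 Pa
Q = 0.001083 m^3/s


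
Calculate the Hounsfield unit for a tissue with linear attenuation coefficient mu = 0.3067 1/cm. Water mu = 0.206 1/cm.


HU = ((mu_tissue - mu_water) / mu_water) * 1000
HU = ((0.3067 - 0.206) / 0.206) * 1000
HU = 488.8


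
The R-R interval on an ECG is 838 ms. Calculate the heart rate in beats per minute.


HR = 60 / RR_interval(s)
RR = 838 ms = 0.838 s
HR = 60 / 0.838 = 71.6 bpm


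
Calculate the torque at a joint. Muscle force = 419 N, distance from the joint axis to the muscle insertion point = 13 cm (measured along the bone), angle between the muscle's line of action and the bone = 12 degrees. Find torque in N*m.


Torque = F * d * sin(theta)   (moment arm = d*sin(theta))
d = 13 cm = 0.13 m
Torque = 419 * 0.13 * sin(12)
Torque = 11.32 N*m


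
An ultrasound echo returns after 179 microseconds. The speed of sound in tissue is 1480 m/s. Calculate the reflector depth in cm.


depth = c * t / 2
t = 179 us = 1.7900e-04 s
depth = 1480 * 1.7900e-04 / 2
depth = 0.13246 m = 13.246 cm


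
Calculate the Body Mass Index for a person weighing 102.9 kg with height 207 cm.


BMI = weight / height^2
height = 207 cm = 2.07 m
BMI = 102.9 / 2.07^2
BMI = 24.01 kg/m^2


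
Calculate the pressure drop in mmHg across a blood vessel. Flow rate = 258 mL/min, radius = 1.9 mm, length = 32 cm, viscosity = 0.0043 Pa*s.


dP = 8*mu*L*Q / (pi*r^4)
Q = 258 mL/min = 4.3e-06 m^3/s
dP = 1156.15 Pa = 1156.15 / 133.322 mmHg = 8.672 mmHg


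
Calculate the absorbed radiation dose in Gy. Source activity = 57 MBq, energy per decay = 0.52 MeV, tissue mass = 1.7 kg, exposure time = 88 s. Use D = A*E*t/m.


A = 57 MBq = 5.7000e+07 Bq
E = 0.52 MeV = 8.3304e-14 J
D = A*E*t/m = 5.7000e+07*8.3304e-14*88/1.7
D = 2.4580e-04 Gy


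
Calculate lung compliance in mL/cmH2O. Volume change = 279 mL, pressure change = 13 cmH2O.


C = dV / dP
C = 279 / 13
C = 21.46 mL/cmH2O


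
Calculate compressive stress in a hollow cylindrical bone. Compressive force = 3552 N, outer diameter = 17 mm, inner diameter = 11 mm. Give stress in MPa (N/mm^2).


A = pi*(r_o^2 - r_i^2)
r_o = 8.5 mm, r_i = 5.5 mm
A = 131.947 mm^2
sigma = F/A = 3552 / 131.947
sigma = 26.92 MPa


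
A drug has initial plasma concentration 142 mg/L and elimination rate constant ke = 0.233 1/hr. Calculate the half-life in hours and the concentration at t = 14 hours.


t_half = ln(2) / ke = 0.693147 / 0.233 = 2.975 hr
C(t) = C0 * exp(-ke*t) = 142 * exp(-0.233*14)
C(14) = 5.44 mg/L


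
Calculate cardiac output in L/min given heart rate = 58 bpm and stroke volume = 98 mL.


CO = HR * SV
CO = 58 * 98 / 1000
CO = 5.684 L/min


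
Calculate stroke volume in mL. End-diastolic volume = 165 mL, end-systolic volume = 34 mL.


SV = EDV - ESV
SV = 165 - 34
SV = 131 mL


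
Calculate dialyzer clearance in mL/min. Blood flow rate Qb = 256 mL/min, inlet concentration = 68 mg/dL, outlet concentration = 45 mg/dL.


K = Qb * (Cb_in - Cb_out) / Cb_in
K = 256 * (68 - 45) / 68
K = 86.59 mL/min


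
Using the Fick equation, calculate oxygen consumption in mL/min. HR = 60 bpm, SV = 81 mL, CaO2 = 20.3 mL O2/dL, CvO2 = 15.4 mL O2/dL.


CO = HR*SV = 60*81/1000 = 4.86 L/min
a-v O2 diff = 20.3 - 15.4 = 4.9 mL/dL
VO2 = CO * (CaO2-CvO2) * 10 dL/L
VO2 = 4.86 * 4.9 * 10
VO2 = 238.1 mL/min


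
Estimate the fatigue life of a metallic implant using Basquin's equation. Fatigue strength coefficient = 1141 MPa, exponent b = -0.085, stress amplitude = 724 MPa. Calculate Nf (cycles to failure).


sigma_a = sigma_f' * (2Nf)^b
2Nf = (sigma_a/sigma_f')^(1/b)
2Nf = (724/1141)^(1/-0.085)
2Nf = 210.90325
Nf = 105.5


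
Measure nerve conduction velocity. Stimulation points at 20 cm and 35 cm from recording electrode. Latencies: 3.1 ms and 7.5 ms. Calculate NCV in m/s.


Distance = (35 - 20) / 100 = 0.15 m
dt = (7.5 - 3.1) / 1000 = 0.0044 s
NCV = dist / dt = 34.09 m/s


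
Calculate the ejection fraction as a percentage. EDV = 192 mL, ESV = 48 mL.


SV = EDV - ESV = 192 - 48 = 144 mL
EF = SV/EDV * 100 = 144/192 * 100
EF = 75%


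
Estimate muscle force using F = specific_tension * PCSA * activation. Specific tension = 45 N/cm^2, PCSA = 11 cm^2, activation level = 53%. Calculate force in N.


F = sigma * PCSA * activation
F = 45 * 11 * 0.53
F = 262.4 N


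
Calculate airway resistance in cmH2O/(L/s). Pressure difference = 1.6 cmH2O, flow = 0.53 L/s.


R = dP / flow
R = 1.6 / 0.53
R = 3.019 cmH2O/(L/s)


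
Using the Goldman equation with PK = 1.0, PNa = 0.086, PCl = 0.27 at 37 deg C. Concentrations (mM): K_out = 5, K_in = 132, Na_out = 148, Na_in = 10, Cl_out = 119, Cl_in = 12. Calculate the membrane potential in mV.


Vm = (RT/F)*ln((PK*Ko + PNa*Nao + PCl*Cli)/(PK*Ki + PNa*Nai + PCl*Clo))
Numer = 20.968, Denom = 164.99
Vm = -55.13 mV


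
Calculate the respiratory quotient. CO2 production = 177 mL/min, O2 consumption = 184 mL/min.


RQ = VCO2 / VO2
RQ = 177 / 184
RQ = 0.962


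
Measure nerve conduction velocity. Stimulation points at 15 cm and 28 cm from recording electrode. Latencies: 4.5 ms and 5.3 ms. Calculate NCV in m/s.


Distance = (28 - 15) / 100 = 0.13 m
dt = (5.3 - 4.5) / 1000 = 8.0000e-04 s
NCV = dist / dt = 162.5 m/s


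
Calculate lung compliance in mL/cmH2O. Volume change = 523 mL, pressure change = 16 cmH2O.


C = dV / dP
C = 523 / 16
C = 32.69 mL/cmH2O


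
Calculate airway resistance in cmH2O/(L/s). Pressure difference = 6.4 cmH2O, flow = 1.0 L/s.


R = dP / flow
R = 6.4 / 1.0
R = 6.4 cmH2O/(L/s)


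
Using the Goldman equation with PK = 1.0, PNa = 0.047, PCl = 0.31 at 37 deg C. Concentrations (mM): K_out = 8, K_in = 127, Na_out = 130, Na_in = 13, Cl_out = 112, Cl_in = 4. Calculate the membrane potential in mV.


Vm = (RT/F)*ln((PK*Ko + PNa*Nao + PCl*Cli)/(PK*Ki + PNa*Nai + PCl*Clo))
Numer = 15.35, Denom = 162.331
Vm = -63.03 mV


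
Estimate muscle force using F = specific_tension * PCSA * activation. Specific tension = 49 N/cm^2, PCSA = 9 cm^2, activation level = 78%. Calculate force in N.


F = sigma * PCSA * activation
F = 49 * 9 * 0.78
F = 344 N


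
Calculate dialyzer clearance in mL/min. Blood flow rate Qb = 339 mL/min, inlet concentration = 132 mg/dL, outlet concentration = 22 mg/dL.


K = Qb * (Cb_in - Cb_out) / Cb_in
K = 339 * (132 - 22) / 132
K = 282.5 mL/min


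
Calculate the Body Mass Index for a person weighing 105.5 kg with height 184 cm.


BMI = weight / height^2
height = 184 cm = 1.84 m
BMI = 105.5 / 1.84^2
BMI = 31.16 kg/m^2


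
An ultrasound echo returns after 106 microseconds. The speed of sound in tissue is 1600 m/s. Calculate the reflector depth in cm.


depth = c * t / 2
t = 106 us = 1.0600e-04 s
depth = 1600 * 1.0600e-04 / 2
depth = 0.0848 m = 8.48 cm


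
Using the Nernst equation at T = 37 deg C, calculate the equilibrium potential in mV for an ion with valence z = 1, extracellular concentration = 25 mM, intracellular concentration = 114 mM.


E = (RT/(zF)) * ln(C_out/C_in)
T = 37 + 273.15 = 310.15 K
E = (8.314 * 310.15 / (1 * 96485)) * ln(25/114)
E = -40.55 mV


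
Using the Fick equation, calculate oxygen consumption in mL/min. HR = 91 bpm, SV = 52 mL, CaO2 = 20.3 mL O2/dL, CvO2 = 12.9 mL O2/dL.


CO = HR*SV = 91*52/1000 = 4.732 L/min
a-v O2 diff = 20.3 - 12.9 = 7.4 mL/dL
VO2 = CO * (CaO2-CvO2) * 10 dL/L
VO2 = 4.732 * 7.4 * 10
VO2 = 350.2 mL/min


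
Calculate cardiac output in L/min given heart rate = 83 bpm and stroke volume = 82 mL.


CO = HR * SV
CO = 83 * 82 / 1000
CO = 6.806 L/min


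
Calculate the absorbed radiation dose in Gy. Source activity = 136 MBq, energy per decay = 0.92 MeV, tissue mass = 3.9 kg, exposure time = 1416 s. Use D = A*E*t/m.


A = 136 MBq = 1.3600e+08 Bq
E = 0.92 MeV = 1.47384e-13 J
D = A*E*t/m = 1.3600e+08*1.47384e-13*1416/3.9
D = 0.007278 Gy


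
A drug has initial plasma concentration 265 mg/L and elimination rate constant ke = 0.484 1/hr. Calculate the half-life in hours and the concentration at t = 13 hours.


t_half = ln(2) / ke = 0.693147 / 0.484 = 1.432 hr
C(t) = C0 * exp(-ke*t) = 265 * exp(-0.484*13)
C(13) = 0.4905 mg/L


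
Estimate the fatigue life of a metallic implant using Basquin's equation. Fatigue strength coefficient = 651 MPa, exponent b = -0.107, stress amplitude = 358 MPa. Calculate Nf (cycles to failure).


sigma_a = sigma_f' * (2Nf)^b
2Nf = (sigma_a/sigma_f')^(1/b)
2Nf = (358/651)^(1/-0.107)
2Nf = 267.3522
Nf = 133.7


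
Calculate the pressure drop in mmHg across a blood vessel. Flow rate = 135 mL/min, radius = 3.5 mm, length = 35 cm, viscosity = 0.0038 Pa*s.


dP = 8*mu*L*Q / (pi*r^4)
Q = 135 mL/min = 2.25e-06 m^3/s
dP = 50.7811 Pa = 50.7811 / 133.322 mmHg = 0.3809 mmHg


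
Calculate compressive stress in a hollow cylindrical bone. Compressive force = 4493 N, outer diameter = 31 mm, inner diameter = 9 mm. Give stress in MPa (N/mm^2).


A = pi*(r_o^2 - r_i^2)
r_o = 15.5 mm, r_i = 4.5 mm
A = 691.15 mm^2
sigma = F/A = 4493 / 691.15
sigma = 6.501 MPa


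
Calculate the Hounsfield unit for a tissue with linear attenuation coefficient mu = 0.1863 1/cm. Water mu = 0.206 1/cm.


HU = ((mu_tissue - mu_water) / mu_water) * 1000
HU = ((0.1863 - 0.206) / 0.206) * 1000
HU = -95.63


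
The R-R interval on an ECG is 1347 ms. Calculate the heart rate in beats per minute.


HR = 60 / RR_interval(s)
RR = 1347 ms = 1.347 s
HR = 60 / 1.347 = 44.54 bpm


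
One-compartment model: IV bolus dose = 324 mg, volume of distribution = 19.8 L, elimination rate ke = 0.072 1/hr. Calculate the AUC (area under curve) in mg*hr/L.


C0 = Dose/Vd = 324/19.8 = 16.3636 mg/L
AUC = C0/ke = 16.3636/0.072
AUC = 227.3 mg*hr/L


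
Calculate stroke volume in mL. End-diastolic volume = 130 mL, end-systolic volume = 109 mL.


SV = EDV - ESV
SV = 130 - 109
SV = 21 mL


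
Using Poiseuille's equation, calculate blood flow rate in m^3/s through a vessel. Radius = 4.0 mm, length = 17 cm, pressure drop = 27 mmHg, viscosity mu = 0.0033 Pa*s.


Q = pi*r^4*dP / (8*mu*L)
r = 0.004 m, L = 0.17 m
dP = 27 mmHg = 3599.694 Pa
Q = 6.4506e-04 m^3/s


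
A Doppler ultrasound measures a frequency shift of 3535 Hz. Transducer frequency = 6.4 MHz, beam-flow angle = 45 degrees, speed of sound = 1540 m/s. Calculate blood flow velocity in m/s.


v = fd * c / (2 * f0 * cos(theta))
v = 3535 * 1540 / (2 * 6.4000e+06 * cos(45))
v = 0.6015 m/s


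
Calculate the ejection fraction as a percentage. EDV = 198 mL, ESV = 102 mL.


SV = EDV - ESV = 198 - 102 = 96 mL
EF = SV/EDV * 100 = 96/198 * 100
EF = 48.48%


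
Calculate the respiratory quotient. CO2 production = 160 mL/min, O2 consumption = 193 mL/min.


RQ = VCO2 / VO2
RQ = 160 / 193
RQ = 0.829


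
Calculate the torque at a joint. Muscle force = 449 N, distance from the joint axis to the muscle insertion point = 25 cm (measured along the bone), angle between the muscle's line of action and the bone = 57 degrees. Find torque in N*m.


Torque = F * d * sin(theta)   (moment arm = d*sin(theta))
d = 25 cm = 0.25 m
Torque = 449 * 0.25 * sin(57)
Torque = 94.14 N*m


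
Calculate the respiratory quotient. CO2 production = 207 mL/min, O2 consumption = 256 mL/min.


RQ = VCO2 / VO2
RQ = 207 / 256
RQ = 0.8086


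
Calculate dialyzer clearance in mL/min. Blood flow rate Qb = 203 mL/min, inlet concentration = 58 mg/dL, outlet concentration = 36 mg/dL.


K = Qb * (Cb_in - Cb_out) / Cb_in
K = 203 * (58 - 36) / 58
K = 77 mL/min


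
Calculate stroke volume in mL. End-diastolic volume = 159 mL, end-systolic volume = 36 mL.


SV = EDV - ESV
SV = 159 - 36
SV = 123 mL


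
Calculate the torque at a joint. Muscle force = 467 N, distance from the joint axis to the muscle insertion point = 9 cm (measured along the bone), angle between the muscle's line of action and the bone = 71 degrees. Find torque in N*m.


Torque = F * d * sin(theta)   (moment arm = d*sin(theta))
d = 9 cm = 0.09 m
Torque = 467 * 0.09 * sin(71)
Torque = 39.74 N*m


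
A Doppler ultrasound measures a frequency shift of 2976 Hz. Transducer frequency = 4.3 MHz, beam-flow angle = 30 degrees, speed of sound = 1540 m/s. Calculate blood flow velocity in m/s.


v = fd * c / (2 * f0 * cos(theta))
v = 2976 * 1540 / (2 * 4.3000e+06 * cos(30))
v = 0.6154 m/s


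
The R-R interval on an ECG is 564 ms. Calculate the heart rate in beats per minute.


HR = 60 / RR_interval(s)
RR = 564 ms = 0.564 s
HR = 60 / 0.564 = 106.4 bpm


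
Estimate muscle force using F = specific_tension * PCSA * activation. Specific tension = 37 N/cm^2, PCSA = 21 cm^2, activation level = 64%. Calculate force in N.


F = sigma * PCSA * activation
F = 37 * 21 * 0.64
F = 497.3 N


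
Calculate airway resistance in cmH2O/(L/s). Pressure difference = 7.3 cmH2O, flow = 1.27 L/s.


R = dP / flow
R = 7.3 / 1.27
R = 5.748 cmH2O/(L/s)


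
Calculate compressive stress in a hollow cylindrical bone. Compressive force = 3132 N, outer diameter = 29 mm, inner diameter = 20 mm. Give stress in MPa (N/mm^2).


A = pi*(r_o^2 - r_i^2)
r_o = 14.5 mm, r_i = 10 mm
A = 346.361 mm^2
sigma = F/A = 3132 / 346.361
sigma = 9.043 MPa


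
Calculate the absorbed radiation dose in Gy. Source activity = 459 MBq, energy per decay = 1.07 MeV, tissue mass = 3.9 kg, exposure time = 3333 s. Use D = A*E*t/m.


A = 459 MBq = 4.5900e+08 Bq
E = 1.07 MeV = 1.71414e-13 J
D = A*E*t/m = 4.5900e+08*1.71414e-13*3333/3.9
D = 0.06724 Gy


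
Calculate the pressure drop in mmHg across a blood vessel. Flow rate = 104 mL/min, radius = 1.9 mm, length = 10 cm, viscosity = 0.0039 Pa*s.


dP = 8*mu*L*Q / (pi*r^4)
Q = 104 mL/min = 1.73333e-06 m^3/s
dP = 132.09 Pa = 132.09 / 133.322 mmHg = 0.9908 mmHg


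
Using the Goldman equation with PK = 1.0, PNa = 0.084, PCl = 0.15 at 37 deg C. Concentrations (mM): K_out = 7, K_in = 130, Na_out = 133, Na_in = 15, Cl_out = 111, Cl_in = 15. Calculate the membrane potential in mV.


Vm = (RT/F)*ln((PK*Ko + PNa*Nao + PCl*Cli)/(PK*Ki + PNa*Nai + PCl*Clo))
Numer = 20.422, Denom = 147.91
Vm = -52.92 mV


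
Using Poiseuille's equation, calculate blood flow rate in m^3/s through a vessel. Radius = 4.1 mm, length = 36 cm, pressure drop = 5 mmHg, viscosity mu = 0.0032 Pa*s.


Q = pi*r^4*dP / (8*mu*L)
r = 0.0041 m, L = 0.36 m
dP = 5 mmHg = 666.61 Pa
Q = 6.4212e-05 m^3/s


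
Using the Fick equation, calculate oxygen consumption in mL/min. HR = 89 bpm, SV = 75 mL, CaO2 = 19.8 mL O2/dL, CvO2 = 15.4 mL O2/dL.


CO = HR*SV = 89*75/1000 = 6.675 L/min
a-v O2 diff = 19.8 - 15.4 = 4.4 mL/dL
VO2 = CO * (CaO2-CvO2) * 10 dL/L
VO2 = 6.675 * 4.4 * 10
VO2 = 293.7 mL/min


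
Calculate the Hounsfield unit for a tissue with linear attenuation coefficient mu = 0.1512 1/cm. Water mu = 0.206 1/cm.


HU = ((mu_tissue - mu_water) / mu_water) * 1000
HU = ((0.1512 - 0.206) / 0.206) * 1000
HU = -266


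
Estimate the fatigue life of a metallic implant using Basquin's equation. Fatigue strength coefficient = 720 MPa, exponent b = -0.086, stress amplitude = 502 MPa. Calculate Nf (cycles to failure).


sigma_a = sigma_f' * (2Nf)^b
2Nf = (sigma_a/sigma_f')^(1/b)
2Nf = (502/720)^(1/-0.086)
2Nf = 66.262051
Nf = 33.13


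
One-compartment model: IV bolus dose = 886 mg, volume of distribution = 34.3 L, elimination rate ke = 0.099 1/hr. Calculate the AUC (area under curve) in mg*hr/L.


C0 = Dose/Vd = 886/34.3 = 25.8309 mg/L
AUC = C0/ke = 25.8309/0.099
AUC = 260.9 mg*hr/L


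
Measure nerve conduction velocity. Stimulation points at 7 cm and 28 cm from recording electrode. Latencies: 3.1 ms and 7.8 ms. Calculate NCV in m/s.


Distance = (28 - 7) / 100 = 0.21 m
dt = (7.8 - 3.1) / 1000 = 0.0047 s
NCV = dist / dt = 44.68 m/s
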